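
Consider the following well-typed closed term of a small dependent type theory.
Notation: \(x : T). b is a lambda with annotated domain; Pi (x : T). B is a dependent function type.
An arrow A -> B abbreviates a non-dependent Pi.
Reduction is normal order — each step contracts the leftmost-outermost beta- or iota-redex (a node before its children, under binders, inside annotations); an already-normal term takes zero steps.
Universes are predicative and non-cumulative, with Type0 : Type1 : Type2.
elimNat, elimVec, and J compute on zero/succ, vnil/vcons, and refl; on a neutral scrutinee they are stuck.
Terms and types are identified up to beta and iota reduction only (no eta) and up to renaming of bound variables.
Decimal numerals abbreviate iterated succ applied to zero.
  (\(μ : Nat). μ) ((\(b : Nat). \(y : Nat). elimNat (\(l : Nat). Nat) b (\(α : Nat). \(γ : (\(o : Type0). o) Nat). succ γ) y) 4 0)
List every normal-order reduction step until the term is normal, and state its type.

normal-order reduction:
  (\(μ : Nat). μ) ((\(b : Nat). \(y : Nat). elimNat (\(l : Nat). Nat) b (\(α : Nat). \(γ : (\(o : Type0). o) Nat). succ γ) y) 4 0)
  ~> (\(μ : Nat). \(b : Nat). elimNat (\(y : Nat). Nat) μ (\(l : Nat). \(α : (\(γ : Type0). γ) Nat). succ α) b) 4 0
  ~> (\(μ : Nat). elimNat (\(b : Nat). Nat) 4 (\(y : Nat). \(l : (\(α : Type0). α) Nat). succ l) μ) 0
  ~> elimNat (\(μ : Nat). Nat) 4 (\(b : Nat). \(y : (\(l : Type0). l) Nat). succ y) 0
  ~> 4
type:
  Nat


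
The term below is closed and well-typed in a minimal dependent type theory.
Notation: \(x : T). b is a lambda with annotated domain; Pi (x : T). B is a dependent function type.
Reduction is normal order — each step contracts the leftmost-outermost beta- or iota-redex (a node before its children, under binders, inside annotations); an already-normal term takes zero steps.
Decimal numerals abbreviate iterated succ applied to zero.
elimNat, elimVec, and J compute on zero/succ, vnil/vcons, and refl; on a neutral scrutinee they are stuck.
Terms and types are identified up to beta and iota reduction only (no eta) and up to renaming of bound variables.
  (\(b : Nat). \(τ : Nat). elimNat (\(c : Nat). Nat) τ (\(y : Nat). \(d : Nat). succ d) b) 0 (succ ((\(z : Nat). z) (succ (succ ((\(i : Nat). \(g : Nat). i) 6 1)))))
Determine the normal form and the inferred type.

normal form:
  9
inferred type:
  Nat


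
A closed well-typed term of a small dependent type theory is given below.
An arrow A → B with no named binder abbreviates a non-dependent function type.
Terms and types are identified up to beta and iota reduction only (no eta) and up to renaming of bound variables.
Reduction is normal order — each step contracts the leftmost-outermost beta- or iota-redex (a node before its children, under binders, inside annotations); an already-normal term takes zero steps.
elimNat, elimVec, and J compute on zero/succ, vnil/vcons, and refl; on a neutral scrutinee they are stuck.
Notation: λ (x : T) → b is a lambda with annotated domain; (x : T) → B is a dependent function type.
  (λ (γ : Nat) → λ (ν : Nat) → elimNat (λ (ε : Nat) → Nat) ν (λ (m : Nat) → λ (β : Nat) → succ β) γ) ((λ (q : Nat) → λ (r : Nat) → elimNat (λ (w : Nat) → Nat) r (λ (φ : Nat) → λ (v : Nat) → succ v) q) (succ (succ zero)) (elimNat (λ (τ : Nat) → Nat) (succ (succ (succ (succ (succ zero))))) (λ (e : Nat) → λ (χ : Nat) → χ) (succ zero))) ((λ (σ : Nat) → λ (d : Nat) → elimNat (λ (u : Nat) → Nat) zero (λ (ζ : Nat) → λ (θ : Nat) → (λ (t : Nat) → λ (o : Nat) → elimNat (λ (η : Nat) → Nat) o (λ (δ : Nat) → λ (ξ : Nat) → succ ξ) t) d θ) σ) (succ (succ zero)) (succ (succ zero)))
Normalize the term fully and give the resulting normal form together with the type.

resulting normal form:
  succ (succ (succ (succ (succ (succ (succ (succ (succ (succ (succ zero))))))))))
the term's type:
  Nat
observation: 64 normal-order steps separate the term from its normal form.


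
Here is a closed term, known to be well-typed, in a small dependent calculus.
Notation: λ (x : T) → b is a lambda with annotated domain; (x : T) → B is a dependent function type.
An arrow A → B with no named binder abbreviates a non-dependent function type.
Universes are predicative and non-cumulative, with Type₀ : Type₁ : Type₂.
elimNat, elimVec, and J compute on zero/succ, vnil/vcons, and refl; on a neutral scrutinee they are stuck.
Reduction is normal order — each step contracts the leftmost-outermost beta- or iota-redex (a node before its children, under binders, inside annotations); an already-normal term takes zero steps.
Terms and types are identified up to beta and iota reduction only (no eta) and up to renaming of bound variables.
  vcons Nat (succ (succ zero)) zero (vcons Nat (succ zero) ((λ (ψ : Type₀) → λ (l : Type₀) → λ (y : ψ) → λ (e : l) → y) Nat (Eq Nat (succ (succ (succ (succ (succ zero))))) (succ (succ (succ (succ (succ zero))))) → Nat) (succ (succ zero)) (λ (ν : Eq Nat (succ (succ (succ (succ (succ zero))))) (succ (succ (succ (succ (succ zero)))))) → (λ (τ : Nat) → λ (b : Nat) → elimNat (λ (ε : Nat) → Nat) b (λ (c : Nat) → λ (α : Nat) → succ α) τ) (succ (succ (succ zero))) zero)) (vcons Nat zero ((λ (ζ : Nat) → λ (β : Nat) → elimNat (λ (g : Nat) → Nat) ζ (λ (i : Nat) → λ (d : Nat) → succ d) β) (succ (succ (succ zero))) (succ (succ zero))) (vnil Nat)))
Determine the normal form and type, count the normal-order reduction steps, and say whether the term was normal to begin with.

resulting normal form:
  vcons Nat (succ (succ zero)) zero (vcons Nat (succ zero) (succ (succ zero)) (vcons Nat zero (succ (succ (succ (succ (succ zero))))) (vnil Nat)))
type:
  Vec Nat (succ (succ (succ zero)))
steps to reach normal form (normal order): 13
started in normal form: no
first contracted redex: a beta-redex


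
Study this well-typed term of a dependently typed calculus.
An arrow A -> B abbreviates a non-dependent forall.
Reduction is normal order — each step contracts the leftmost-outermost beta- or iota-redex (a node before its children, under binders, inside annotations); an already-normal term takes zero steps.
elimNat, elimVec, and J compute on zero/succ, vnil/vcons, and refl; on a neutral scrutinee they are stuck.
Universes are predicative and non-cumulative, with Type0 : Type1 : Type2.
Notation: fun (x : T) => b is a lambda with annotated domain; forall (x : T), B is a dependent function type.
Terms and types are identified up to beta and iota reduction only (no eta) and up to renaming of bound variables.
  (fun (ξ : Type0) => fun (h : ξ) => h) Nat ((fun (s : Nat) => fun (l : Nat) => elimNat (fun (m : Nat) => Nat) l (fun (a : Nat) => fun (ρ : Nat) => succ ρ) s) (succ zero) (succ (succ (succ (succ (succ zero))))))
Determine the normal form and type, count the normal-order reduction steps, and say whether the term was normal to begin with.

resulting normal form:
  succ (succ (succ (succ (succ (succ zero)))))
inferred type:
  Nat
normal-order step count: 8
term was already normal: no
first redex: a beta-redex


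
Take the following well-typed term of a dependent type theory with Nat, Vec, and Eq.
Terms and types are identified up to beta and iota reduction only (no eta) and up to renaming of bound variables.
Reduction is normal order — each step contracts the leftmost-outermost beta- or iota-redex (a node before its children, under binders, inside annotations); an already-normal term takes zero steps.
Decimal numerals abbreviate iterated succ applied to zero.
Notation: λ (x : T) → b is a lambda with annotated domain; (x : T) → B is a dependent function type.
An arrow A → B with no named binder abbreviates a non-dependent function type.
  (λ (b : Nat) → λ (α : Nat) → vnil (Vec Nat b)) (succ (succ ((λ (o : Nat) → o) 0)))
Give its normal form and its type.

resulting normal form:
  λ (b : Nat) → vnil (Vec Nat 2)
inferred type:
  Nat → Vec (Vec Nat 2) 0
observation: 2 normal-order steps normalize the term, beginning with a beta-redex.


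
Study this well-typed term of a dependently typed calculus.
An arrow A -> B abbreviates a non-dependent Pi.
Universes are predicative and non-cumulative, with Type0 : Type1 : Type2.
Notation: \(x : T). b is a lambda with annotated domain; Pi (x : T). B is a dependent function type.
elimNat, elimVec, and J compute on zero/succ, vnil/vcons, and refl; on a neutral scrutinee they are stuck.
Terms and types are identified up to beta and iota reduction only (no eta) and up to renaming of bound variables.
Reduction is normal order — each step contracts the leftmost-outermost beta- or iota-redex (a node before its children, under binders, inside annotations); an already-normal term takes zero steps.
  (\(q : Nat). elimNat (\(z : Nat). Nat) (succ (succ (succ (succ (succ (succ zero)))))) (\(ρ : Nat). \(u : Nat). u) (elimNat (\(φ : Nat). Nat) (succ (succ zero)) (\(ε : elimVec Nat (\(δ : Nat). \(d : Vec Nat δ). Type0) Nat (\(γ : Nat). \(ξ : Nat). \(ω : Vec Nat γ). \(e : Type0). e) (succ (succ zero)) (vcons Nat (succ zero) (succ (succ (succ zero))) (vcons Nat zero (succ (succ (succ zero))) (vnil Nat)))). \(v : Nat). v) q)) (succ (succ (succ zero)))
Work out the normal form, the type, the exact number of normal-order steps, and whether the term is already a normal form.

reduced normal form:
  succ (succ (succ (succ (succ (succ zero)))))
type:
  Nat
reduction steps (normal order): 18
term was already normal: no
first contracted redex: a beta-redex


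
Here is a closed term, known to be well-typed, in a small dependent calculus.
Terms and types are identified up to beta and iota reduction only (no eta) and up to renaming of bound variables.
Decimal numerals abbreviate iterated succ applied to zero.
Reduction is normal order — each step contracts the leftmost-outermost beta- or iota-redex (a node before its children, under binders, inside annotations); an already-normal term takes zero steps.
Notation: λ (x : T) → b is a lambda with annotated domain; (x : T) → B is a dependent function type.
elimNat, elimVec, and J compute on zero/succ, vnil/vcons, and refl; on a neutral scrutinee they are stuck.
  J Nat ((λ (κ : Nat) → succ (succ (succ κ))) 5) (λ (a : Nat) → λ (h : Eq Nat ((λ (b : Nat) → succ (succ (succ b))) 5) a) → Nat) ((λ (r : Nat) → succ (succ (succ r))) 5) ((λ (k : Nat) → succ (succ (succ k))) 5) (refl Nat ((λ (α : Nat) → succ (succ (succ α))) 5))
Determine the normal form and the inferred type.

normal form:
  8
inferred type:
  Nat


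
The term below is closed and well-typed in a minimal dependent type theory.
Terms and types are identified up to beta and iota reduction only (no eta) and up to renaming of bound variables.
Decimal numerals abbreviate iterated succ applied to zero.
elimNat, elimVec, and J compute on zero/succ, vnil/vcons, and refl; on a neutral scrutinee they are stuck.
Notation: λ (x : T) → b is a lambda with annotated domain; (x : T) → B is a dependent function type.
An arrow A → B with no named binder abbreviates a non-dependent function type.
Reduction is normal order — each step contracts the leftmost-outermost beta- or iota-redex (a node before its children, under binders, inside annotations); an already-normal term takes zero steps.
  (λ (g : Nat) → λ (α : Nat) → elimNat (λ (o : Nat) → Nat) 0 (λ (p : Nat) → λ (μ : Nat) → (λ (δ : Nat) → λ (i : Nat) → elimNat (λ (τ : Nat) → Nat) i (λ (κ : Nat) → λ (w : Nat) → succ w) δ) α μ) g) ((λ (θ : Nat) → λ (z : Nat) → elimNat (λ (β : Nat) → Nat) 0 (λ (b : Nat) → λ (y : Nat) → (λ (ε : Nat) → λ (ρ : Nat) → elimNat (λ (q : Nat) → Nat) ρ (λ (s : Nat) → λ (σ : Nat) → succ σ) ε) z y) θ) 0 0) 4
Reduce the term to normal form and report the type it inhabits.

normal form:
  0
the term's type:
  Nat


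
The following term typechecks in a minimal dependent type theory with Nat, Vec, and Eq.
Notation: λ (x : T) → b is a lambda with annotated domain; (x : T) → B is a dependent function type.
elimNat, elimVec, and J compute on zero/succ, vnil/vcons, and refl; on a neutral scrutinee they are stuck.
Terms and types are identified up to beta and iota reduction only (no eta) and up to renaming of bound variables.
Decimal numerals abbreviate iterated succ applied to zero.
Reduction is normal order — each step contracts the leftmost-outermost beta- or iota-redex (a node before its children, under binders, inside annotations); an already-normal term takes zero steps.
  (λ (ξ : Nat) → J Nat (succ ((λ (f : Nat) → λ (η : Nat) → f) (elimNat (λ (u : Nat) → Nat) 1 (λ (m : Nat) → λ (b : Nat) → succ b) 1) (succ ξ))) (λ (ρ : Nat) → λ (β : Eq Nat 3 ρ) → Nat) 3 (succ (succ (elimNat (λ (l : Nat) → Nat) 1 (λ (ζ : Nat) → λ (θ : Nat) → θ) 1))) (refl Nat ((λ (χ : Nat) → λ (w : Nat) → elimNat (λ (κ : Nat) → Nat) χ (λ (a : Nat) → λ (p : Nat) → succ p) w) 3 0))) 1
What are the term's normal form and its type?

normal form:
  3
inferred type:
  Nat


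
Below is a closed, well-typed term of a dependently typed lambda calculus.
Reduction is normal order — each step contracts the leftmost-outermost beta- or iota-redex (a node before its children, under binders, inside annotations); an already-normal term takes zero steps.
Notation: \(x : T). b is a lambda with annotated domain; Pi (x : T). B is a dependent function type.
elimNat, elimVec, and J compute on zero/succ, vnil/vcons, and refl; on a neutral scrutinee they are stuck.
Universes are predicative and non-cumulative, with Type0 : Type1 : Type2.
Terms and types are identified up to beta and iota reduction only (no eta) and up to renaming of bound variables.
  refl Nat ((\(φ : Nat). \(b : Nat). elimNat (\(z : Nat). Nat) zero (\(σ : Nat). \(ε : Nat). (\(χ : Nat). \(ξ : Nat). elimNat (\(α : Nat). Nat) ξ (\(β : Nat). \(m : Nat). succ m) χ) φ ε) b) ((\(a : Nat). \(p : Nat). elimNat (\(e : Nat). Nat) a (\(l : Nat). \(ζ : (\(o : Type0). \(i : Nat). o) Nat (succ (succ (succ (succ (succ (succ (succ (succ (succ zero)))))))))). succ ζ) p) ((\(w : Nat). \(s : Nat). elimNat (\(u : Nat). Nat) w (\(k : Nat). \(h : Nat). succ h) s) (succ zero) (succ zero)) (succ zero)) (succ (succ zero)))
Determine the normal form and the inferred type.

resulting normal form:
  refl Nat (succ (succ (succ (succ (succ (succ zero))))))
the term's type:
  Eq Nat (succ (succ (succ (succ (succ (succ zero)))))) (succ (succ (succ (succ (succ (succ zero))))))
observation: contracting a beta-redex first, the term normalizes in 57 steps.


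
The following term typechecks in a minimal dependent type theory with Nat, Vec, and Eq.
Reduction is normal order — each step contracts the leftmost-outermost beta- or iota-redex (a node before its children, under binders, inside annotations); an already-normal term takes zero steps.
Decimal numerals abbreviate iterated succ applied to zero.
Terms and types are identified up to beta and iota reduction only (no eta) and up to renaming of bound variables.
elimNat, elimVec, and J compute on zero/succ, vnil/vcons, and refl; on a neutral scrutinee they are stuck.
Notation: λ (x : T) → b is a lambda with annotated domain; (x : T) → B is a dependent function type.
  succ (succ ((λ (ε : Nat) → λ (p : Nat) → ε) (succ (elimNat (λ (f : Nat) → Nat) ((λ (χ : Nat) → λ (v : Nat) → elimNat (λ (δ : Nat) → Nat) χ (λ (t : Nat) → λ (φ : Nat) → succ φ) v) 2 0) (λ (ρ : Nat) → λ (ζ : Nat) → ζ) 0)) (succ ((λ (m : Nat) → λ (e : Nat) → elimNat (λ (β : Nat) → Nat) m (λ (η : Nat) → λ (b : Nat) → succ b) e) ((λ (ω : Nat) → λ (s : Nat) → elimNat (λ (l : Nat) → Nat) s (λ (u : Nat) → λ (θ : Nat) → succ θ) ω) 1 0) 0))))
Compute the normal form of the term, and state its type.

reduced normal form:
  5
type:
  Nat


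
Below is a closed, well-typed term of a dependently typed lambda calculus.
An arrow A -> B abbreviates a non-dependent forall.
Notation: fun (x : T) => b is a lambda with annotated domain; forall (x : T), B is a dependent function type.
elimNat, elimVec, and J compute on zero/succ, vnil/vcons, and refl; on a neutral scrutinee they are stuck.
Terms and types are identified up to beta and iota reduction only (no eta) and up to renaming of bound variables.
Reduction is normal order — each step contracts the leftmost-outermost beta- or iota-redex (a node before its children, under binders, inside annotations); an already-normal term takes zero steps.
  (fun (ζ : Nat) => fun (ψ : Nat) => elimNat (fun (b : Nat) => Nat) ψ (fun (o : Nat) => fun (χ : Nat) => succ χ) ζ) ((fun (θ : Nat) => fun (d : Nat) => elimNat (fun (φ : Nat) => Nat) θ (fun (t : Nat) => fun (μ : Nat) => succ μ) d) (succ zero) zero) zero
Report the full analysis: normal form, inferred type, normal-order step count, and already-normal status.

resulting normal form:
  succ zero
inferred type:
  Nat
steps to reach normal form (normal order): 9
already normal: no
first contracted redex: a beta-redex


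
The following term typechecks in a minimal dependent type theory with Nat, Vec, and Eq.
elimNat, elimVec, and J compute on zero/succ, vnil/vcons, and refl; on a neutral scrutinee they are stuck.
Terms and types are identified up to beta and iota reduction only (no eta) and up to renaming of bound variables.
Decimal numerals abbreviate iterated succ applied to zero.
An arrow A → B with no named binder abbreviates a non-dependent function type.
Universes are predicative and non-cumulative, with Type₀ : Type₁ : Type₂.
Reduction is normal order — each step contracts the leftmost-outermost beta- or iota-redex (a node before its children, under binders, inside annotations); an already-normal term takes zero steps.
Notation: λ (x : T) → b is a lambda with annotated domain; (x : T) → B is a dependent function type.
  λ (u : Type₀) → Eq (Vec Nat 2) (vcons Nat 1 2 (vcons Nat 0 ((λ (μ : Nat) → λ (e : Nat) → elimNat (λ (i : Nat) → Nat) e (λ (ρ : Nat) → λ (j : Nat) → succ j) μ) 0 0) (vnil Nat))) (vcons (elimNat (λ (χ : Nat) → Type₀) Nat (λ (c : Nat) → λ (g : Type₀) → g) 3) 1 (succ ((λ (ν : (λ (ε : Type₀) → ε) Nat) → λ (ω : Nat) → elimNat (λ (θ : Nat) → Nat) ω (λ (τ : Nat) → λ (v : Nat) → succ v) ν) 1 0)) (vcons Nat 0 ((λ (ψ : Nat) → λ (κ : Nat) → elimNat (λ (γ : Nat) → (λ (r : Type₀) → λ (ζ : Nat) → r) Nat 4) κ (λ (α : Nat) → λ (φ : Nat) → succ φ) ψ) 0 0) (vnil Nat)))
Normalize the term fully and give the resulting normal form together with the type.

resulting normal form:
  λ (u : Type₀) → Eq (Vec Nat 2) (vcons Nat 1 2 (vcons Nat 0 0 (vnil Nat))) (vcons Nat 1 2 (vcons Nat 0 0 (vnil Nat)))
type:
  Type₀ → Type₀


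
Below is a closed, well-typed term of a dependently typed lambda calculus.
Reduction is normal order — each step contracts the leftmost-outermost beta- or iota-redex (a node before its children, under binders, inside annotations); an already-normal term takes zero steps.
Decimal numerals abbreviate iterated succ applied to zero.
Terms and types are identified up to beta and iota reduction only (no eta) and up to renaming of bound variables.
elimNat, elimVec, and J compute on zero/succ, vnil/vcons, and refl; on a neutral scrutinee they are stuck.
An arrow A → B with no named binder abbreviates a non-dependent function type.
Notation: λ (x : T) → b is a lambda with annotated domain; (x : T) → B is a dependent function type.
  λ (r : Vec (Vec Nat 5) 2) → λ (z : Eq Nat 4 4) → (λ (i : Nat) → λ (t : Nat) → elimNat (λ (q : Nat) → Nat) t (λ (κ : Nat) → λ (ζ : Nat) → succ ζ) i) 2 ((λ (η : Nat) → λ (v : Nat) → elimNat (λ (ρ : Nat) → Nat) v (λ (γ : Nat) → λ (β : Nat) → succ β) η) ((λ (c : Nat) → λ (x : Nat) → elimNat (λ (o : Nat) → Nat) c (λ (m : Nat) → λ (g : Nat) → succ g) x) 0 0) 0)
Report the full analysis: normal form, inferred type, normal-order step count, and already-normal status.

resulting normal form:
  λ (r : Vec (Vec Nat 5) 2) → λ (z : Eq Nat 4 4) → 2
the term's type:
  Vec (Vec Nat 5) 2 → Eq Nat 4 4 → Nat
normal-order step count: 15
started in normal form: no
first contracted redex: a beta-redex


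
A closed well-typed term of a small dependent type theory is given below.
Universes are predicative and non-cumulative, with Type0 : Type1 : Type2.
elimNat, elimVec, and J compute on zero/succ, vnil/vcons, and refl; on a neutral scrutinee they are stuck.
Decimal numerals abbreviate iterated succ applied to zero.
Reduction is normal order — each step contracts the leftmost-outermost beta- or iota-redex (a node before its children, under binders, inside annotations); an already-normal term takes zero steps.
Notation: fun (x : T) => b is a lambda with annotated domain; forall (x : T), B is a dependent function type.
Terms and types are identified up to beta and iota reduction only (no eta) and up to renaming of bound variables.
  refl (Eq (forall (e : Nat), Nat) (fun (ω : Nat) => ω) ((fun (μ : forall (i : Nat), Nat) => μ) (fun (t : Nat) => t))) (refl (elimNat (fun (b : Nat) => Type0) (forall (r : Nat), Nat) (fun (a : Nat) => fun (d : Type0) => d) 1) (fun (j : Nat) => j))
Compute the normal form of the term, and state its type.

resulting normal form:
  refl (Eq (forall (e : Nat), Nat) (fun (ω : Nat) => ω) (fun (μ : Nat) => μ)) (refl (forall (i : Nat), Nat) (fun (t : Nat) => t))
type:
  Eq (Eq (forall (e : Nat), Nat) (fun (ω : Nat) => ω) (fun (μ : Nat) => μ)) (refl (forall (i : Nat), Nat) (fun (t : Nat) => t)) (refl (forall (b : Nat), Nat) (fun (r : Nat) => r))
observation: the first redex contracted is a beta-redex; the normal form is reached in 5 normal-order steps.


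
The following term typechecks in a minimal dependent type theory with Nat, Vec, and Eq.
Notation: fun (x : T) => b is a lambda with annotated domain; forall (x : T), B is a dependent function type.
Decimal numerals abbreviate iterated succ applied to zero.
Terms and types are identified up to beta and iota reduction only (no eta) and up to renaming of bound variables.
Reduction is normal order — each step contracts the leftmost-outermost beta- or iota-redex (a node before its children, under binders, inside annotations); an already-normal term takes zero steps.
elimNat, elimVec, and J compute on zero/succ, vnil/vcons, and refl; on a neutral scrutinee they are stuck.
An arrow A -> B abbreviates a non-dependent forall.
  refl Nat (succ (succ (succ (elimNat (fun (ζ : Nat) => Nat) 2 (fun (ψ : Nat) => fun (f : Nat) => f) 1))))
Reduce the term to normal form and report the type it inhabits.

resulting normal form:
  refl Nat 5
type:
  Eq Nat 5 5
observation: contracting an elimNat iota-redex first, the term normalizes in 4 steps.


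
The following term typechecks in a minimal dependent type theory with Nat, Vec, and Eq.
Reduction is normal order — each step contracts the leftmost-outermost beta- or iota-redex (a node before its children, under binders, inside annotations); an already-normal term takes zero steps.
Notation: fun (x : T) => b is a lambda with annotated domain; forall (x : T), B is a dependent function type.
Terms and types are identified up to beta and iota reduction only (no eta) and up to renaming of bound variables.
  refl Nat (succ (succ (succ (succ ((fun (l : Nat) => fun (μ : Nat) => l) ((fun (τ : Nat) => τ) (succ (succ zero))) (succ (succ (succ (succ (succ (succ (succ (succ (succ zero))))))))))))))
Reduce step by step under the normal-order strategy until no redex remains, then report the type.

normal-order reduction sequence:
  refl Nat (succ (succ (succ (succ ((fun (l : Nat) => fun (μ : Nat) => l) ((fun (τ : Nat) => τ) (succ (succ zero))) (succ (succ (succ (succ (succ (succ (succ (succ (succ zero))))))))))))))
  ~> refl Nat (succ (succ (succ (succ ((fun (l : Nat) => (fun (μ : Nat) => μ) (succ (succ zero))) (succ (succ (succ (succ (succ (succ (succ (succ (succ zero))))))))))))))
  ~> refl Nat (succ (succ (succ (succ ((fun (l : Nat) => l) (succ (succ zero)))))))
  ~> refl Nat (succ (succ (succ (succ (succ (succ zero))))))
type:
  Eq Nat (succ (succ (succ (succ (succ (succ zero)))))) (succ (succ (succ (succ (succ (succ zero))))))


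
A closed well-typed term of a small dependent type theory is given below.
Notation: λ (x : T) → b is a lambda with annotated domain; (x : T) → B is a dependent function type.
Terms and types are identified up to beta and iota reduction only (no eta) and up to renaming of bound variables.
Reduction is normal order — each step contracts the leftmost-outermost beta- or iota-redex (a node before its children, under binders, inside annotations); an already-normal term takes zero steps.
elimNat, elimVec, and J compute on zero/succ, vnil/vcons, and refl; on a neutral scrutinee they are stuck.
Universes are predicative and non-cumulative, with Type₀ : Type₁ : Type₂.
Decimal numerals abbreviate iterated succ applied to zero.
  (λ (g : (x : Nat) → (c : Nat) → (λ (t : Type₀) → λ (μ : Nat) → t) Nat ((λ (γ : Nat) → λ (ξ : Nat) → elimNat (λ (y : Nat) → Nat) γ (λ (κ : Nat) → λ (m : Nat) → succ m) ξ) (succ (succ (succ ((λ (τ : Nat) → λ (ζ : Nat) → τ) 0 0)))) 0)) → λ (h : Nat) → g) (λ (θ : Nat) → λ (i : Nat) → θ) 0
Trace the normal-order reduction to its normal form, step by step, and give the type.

normal-order reduction sequence:
  (λ (g : (x : Nat) → (c : Nat) → (λ (t : Type₀) → λ (μ : Nat) → t) Nat ((λ (γ : Nat) → λ (ξ : Nat) → elimNat (λ (y : Nat) → Nat) γ (λ (κ : Nat) → λ (m : Nat) → succ m) ξ) (succ (succ (succ ((λ (τ : Nat) → λ (ζ : Nat) → τ) 0 0)))) 0)) → λ (h : Nat) → g) (λ (θ : Nat) → λ (i : Nat) → θ) 0
  ~> (λ (g : Nat) → λ (x : Nat) → λ (c : Nat) → x) 0
  ~> λ (g : Nat) → λ (x : Nat) → g
the term's type:
  (g : Nat) → (x : Nat) → Nat


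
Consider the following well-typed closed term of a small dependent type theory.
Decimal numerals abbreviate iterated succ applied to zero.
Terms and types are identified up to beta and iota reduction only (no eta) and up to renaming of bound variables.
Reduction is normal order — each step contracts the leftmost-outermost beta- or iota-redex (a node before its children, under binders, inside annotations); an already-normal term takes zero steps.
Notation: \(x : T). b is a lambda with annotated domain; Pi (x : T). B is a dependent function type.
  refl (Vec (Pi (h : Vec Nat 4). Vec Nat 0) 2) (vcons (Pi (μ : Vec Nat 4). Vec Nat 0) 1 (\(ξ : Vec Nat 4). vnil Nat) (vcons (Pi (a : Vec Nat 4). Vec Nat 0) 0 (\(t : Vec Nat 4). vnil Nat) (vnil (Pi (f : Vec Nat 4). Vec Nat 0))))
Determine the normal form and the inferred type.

reduced normal form:
  refl (Vec (Pi (h : Vec Nat 4). Vec Nat 0) 2) (vcons (Pi (μ : Vec Nat 4). Vec Nat 0) 1 (\(ξ : Vec Nat 4). vnil Nat) (vcons (Pi (a : Vec Nat 4). Vec Nat 0) 0 (\(t : Vec Nat 4). vnil Nat) (vnil (Pi (f : Vec Nat 4). Vec Nat 0))))
the term's type:
  Eq (Vec (Pi (h : Vec Nat 4). Vec Nat 0) 2) (vcons (Pi (μ : Vec Nat 4). Vec Nat 0) 1 (\(ξ : Vec Nat 4). vnil Nat) (vcons (Pi (a : Vec Nat 4). Vec Nat 0) 0 (\(t : Vec Nat 4). vnil Nat) (vnil (Pi (f : Vec Nat 4). Vec Nat 0)))) (vcons (Pi (ζ : Vec Nat 4). Vec Nat 0) 1 (\(v : Vec Nat 4). vnil Nat) (vcons (Pi (θ : Vec Nat 4). Vec Nat 0) 0 (\(k : Vec Nat 4). vnil Nat) (vnil (Pi (q : Vec Nat 4). Vec Nat 0))))
observation: the term is already in normal form.


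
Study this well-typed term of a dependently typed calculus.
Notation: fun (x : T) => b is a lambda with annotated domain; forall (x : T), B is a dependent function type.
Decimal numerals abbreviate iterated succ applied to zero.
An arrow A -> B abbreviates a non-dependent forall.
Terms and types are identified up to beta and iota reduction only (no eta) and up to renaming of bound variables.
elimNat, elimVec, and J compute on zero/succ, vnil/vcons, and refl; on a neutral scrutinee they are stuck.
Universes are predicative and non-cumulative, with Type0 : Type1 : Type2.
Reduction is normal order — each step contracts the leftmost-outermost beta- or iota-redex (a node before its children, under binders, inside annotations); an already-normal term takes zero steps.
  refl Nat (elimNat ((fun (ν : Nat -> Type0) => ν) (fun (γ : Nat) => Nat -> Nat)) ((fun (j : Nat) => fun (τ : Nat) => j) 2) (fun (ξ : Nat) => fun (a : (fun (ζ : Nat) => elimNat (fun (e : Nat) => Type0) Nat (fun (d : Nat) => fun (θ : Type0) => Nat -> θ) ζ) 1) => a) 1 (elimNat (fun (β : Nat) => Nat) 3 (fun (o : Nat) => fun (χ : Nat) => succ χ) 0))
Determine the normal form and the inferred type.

resulting normal form:
  refl Nat 2
the term's type:
  Eq Nat 2 2
observation: normalization takes exactly 6 steps under the normal-order strategy.


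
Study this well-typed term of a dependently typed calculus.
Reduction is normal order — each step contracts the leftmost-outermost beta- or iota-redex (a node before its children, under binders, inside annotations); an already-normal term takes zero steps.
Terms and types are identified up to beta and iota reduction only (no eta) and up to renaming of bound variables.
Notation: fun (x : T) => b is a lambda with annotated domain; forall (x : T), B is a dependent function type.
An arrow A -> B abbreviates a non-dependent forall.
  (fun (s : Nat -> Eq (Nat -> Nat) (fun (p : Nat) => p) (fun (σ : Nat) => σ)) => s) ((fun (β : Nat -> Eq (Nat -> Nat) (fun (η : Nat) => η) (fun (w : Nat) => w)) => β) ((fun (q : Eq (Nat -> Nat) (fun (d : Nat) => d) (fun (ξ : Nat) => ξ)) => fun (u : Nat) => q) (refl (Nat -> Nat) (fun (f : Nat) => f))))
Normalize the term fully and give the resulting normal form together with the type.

reduced normal form:
  fun (s : Nat) => refl (Nat -> Nat) (fun (p : Nat) => p)
the term's type:
  Nat -> Eq (Nat -> Nat) (fun (s : Nat) => s) (fun (p : Nat) => p)
observation: the leftmost-outermost redex is a beta-redex, and normalization takes 3 steps.


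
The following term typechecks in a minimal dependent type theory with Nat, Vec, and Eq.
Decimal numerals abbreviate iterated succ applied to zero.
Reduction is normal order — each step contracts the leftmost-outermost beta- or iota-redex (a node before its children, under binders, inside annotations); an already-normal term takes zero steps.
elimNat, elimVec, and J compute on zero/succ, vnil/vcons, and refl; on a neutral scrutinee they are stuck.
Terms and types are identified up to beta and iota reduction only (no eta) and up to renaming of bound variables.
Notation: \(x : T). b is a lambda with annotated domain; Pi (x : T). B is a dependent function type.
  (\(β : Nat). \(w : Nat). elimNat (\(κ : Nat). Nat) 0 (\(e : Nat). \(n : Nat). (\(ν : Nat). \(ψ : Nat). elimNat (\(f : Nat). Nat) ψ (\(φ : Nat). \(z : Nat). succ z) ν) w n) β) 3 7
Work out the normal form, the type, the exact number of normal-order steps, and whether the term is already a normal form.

resulting normal form:
  21
the term's type:
  Nat
reduction steps (normal order): 84
started in normal form: no
first redex: a beta-redex


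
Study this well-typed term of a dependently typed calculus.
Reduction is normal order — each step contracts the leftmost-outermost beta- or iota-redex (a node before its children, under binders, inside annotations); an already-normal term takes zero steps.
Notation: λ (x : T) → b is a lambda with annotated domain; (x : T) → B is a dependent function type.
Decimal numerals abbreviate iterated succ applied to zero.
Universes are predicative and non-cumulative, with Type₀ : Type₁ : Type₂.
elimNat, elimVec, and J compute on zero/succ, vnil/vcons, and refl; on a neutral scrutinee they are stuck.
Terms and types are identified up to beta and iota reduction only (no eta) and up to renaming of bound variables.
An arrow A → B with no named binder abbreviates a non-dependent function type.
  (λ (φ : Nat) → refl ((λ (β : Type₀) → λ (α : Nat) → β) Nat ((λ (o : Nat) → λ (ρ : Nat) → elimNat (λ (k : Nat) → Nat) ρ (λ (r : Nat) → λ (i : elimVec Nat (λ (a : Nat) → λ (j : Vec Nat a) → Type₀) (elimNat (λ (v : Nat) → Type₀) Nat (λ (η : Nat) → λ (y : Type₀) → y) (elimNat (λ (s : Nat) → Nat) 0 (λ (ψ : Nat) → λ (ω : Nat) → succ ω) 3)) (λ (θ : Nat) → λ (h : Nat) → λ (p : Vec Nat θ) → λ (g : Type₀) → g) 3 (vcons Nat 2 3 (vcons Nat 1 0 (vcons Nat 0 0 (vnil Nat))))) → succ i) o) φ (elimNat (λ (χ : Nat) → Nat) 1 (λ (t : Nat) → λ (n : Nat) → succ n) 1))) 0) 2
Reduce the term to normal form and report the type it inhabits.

resulting normal form:
  refl Nat 0
inferred type:
  Eq Nat 0 0
observation: reduction starts at a beta-redex, and 3 normal-order steps reach the normal form.


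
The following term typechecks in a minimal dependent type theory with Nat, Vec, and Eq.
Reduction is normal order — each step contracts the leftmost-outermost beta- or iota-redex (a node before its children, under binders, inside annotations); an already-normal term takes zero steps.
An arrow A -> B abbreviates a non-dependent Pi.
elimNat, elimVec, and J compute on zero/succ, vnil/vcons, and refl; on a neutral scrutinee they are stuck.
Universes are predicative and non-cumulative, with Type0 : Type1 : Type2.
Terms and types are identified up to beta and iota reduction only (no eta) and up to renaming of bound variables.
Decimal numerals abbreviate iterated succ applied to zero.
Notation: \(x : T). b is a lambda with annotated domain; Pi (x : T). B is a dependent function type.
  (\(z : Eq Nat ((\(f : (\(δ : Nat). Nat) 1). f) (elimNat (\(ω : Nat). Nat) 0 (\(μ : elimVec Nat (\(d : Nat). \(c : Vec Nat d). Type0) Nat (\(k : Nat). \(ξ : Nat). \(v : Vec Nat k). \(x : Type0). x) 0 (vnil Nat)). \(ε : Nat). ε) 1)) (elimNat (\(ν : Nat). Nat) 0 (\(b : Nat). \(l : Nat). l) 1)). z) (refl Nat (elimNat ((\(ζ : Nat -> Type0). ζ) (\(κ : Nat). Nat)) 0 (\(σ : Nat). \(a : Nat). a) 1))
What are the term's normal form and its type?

resulting normal form:
  refl Nat 0
the term's type:
  Eq Nat 0 0


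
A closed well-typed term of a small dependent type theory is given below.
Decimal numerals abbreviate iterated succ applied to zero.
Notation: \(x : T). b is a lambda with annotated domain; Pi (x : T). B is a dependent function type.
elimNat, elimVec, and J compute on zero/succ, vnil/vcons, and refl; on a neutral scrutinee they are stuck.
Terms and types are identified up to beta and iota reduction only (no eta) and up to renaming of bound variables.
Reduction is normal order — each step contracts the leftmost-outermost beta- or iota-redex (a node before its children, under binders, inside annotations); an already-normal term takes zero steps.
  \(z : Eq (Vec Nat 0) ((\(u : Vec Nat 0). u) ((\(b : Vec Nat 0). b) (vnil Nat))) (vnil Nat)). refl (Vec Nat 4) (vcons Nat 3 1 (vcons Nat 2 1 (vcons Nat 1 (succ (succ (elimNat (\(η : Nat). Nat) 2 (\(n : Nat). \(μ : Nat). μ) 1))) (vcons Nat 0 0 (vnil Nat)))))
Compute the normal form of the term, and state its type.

normal form:
  \(z : Eq (Vec Nat 0) (vnil Nat) (vnil Nat)). refl (Vec Nat 4) (vcons Nat 3 1 (vcons Nat 2 1 (vcons Nat 1 4 (vcons Nat 0 0 (vnil Nat)))))
the term's type:
  Pi (z : Eq (Vec Nat 0) (vnil Nat) (vnil Nat)). Eq (Vec Nat 4) (vcons Nat 3 1 (vcons Nat 2 1 (vcons Nat 1 4 (vcons Nat 0 0 (vnil Nat))))) (vcons Nat 3 1 (vcons Nat 2 1 (vcons Nat 1 4 (vcons Nat 0 0 (vnil Nat)))))


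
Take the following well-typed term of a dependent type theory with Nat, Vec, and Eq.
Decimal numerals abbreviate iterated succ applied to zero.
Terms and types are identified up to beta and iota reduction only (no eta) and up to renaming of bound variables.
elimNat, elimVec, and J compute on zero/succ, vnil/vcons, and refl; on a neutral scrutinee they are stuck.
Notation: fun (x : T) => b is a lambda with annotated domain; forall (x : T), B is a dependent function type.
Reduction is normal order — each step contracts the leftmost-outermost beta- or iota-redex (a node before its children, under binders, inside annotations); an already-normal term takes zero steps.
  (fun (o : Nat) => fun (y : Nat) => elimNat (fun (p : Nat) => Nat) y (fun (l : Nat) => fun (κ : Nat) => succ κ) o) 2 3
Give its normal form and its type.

resulting normal form:
  5
inferred type:
  Nat


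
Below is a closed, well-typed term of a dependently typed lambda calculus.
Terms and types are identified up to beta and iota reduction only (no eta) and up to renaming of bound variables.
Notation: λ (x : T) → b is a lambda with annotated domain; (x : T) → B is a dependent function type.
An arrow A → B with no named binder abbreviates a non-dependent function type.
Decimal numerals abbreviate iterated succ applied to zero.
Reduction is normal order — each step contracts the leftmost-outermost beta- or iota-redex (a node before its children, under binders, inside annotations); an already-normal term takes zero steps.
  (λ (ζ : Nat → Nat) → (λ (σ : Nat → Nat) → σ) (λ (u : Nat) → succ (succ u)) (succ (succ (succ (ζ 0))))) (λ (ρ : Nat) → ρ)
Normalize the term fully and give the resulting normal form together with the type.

normal form:
  5
the term's type:
  Nat


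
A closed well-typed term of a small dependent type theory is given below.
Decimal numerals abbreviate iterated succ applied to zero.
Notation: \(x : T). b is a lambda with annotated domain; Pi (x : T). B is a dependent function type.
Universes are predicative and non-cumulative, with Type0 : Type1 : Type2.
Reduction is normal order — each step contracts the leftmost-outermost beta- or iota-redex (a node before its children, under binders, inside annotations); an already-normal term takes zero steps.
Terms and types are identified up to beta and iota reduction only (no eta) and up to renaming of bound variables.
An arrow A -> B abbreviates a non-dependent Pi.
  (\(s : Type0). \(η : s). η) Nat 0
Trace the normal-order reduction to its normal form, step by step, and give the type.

reduction (normal order):
  (\(s : Type0). \(η : s). η) Nat 0
  ~> (\(s : Nat). s) 0
  ~> 0
the term's type:
  Nat


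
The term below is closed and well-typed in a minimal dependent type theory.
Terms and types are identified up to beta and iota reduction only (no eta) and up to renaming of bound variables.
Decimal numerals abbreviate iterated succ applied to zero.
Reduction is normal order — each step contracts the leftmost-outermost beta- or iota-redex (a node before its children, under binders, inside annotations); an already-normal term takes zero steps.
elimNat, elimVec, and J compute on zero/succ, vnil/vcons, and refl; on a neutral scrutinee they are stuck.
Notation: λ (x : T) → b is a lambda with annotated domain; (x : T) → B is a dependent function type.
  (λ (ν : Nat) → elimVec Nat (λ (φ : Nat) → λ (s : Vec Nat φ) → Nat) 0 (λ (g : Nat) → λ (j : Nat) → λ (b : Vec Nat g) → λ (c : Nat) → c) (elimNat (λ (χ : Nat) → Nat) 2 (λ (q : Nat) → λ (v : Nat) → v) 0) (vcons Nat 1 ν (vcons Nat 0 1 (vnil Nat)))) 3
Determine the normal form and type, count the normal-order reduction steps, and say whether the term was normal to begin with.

resulting normal form:
  0
inferred type:
  Nat
normal-order step count: 12
term was already normal: no
first redex: a beta-redex


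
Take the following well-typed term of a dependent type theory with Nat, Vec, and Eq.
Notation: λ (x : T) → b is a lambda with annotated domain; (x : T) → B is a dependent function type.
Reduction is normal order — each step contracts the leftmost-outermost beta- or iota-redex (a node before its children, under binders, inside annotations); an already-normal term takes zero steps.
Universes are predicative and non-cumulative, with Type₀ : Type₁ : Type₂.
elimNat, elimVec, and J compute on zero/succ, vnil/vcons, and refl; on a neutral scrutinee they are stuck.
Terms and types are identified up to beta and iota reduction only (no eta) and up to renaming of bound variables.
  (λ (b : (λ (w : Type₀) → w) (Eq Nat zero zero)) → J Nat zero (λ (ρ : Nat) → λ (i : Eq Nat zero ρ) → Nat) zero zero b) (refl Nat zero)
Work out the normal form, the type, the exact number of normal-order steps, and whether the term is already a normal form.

reduced normal form:
  zero
inferred type:
  Nat
normal-order step count: 2
started in normal form: no
first contracted redex: a beta-redex
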